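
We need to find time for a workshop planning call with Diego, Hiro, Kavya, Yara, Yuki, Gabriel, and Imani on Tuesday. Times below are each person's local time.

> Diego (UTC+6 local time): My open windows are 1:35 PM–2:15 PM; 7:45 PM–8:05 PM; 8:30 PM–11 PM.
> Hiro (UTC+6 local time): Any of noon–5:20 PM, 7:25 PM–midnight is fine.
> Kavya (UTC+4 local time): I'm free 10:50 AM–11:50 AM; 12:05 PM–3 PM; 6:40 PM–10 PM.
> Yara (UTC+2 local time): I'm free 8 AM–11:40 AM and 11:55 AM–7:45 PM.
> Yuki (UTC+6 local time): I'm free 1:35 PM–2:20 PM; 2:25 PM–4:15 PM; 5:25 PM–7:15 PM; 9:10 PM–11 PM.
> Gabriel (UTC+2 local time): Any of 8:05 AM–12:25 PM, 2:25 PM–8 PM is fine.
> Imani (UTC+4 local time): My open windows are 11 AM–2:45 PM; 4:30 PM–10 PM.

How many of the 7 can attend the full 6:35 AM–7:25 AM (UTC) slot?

3

Diego in UTC: 07:35-08:15, 13:45-14:05, 14:30-17:00 (subtract 6h to convert from UTC+6).
Hiro in UTC: 06:00-11:20, 13:25-18:00 (subtract 6h to convert from UTC+6).
Kavya in UTC: 06:50-07:50, 08:05-11:00, 14:40-18:00 (subtract 4h to convert from UTC+4).
Yara in UTC: 06:00-09:40, 09:55-17:45 (subtract 2h to convert from UTC+2).
Yuki in UTC: 07:35-08:20, 08:25-10:15, 11:25-13:15, 15:10-17:00 (subtract 6h to convert from UTC+6).
Gabriel in UTC: 06:05-10:25, 12:25-18:00 (subtract 2h to convert from UTC+2).
Imani in UTC: 07:00-10:45, 12:30-18:00 (subtract 4h to convert from UTC+4).
Hiro, Yara, and Gabriel can make the full 06:35-07:25 slot — that's 3.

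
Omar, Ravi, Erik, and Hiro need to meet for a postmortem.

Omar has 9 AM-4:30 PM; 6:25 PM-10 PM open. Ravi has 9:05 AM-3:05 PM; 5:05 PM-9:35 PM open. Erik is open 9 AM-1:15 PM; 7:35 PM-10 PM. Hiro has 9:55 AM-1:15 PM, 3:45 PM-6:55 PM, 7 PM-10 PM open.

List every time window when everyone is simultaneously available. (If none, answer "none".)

09:55-13:15, 19:35-21:35

Omar ∩ Ravi: 09:05-15:05, 18:25-21:35.
Omar ∩ Ravi ∩ Erik: 09:05-13:15, 19:35-21:35.
Omar ∩ Ravi ∩ Erik ∩ Hiro: 09:55-13:15, 19:35-21:35.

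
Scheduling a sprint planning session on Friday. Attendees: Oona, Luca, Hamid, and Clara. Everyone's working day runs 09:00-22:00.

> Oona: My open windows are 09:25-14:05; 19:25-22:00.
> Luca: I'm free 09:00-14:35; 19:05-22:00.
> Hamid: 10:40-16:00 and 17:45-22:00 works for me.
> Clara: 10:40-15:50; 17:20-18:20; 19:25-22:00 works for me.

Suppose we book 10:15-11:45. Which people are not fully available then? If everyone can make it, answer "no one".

Clara, Hamid

Oona: free for 10:15-11:45. Luca: free for 10:15-11:45. Hamid: not fully free for 10:15-11:45. Clara: not fully free for 10:15-11:45.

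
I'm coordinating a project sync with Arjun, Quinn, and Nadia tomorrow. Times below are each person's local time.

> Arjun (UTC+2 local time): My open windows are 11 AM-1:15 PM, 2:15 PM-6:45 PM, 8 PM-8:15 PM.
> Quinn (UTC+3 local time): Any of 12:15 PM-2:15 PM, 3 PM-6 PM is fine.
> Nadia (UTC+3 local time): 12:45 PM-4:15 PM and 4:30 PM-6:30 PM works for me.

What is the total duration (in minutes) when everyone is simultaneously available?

Arjun in UTC: 09:00-11:15, 12:15-16:45, 18:00-18:15 (subtract 2h to convert from UTC+2).
Quinn in UTC: 09:15-11:15, 12:00-15:00 (subtract 3h to convert from UTC+3).
Nadia in UTC: 09:45-13:15, 13:30-15:30 (subtract 3h to convert from UTC+3).
Arjun ∩ Quinn: 09:15-11:15, 12:15-15:00.
Arjun ∩ Quinn ∩ Nadia: 09:45-11:15, 12:15-13:15, 13:30-15:00.
Summing the common windows: 90 + 60 + 90 = 240 minutes.

240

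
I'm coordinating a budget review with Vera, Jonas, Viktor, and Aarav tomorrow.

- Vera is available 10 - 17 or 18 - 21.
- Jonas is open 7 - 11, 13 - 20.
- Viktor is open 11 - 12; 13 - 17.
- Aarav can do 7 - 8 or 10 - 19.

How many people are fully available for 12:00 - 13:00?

2

Vera and Aarav can make the full 12:00-13:00 slot — that's 2.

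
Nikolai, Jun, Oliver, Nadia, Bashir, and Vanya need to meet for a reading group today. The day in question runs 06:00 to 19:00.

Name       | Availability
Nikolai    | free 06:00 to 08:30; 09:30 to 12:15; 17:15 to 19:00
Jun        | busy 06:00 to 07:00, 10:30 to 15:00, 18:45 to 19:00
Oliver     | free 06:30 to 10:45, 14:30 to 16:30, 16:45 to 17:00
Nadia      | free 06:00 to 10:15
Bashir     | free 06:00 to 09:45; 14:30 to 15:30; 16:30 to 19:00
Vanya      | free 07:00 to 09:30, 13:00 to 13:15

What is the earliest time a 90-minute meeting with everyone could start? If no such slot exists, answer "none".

Nikolai free: 06:00-08:30, 09:30-12:15, 17:15-19:00.
Jun free: 07:00-10:30, 15:00-18:45 (invert busy blocks within the working day).
Oliver free: 06:30-10:45, 14:30-16:30, 16:45-17:00.
Nadia free: 06:00-10:15.
Bashir free: 06:00-09:45, 14:30-15:30, 16:30-19:00.
Vanya free: 07:00-09:30, 13:00-13:15.
Nikolai ∩ Jun: 07:00-08:30, 09:30-10:30, 17:15-18:45.
Nikolai ∩ Jun ∩ Oliver: 07:00-08:30, 09:30-10:30.
Nikolai ∩ Jun ∩ Oliver ∩ Nadia: 07:00-08:30, 09:30-10:15.
Nikolai ∩ Jun ∩ Oliver ∩ Nadia ∩ Bashir: 07:00-08:30, 09:30-09:45.
Nikolai ∩ Jun ∩ Oliver ∩ Nadia ∩ Bashir ∩ Vanya: 07:00-08:30.
Those are the intersection windows.
The first common window of at least 90 minutes is 07:00-08:30, so the earliest start is 07:00.

07:00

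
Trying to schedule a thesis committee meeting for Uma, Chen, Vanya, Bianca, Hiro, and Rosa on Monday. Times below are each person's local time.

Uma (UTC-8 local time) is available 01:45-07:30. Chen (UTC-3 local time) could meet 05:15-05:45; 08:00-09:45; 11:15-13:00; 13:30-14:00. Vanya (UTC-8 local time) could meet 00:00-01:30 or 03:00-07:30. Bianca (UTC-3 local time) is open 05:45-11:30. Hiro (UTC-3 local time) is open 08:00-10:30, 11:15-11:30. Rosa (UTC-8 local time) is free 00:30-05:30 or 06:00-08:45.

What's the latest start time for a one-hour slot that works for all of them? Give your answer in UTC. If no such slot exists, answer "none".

11:45

Uma in UTC: 09:45-15:30 (add 8h to convert from UTC-8).
Chen in UTC: 08:15-08:45, 11:00-12:45, 14:15-16:00, 16:30-17:00 (add 3h to convert from UTC-3).
Vanya in UTC: 08:00-09:30, 11:00-15:30 (add 8h to convert from UTC-8).
Bianca in UTC: 08:45-14:30 (add 3h to convert from UTC-3).
Hiro in UTC: 11:00-13:30, 14:15-14:30 (add 3h to convert from UTC-3).
Rosa in UTC: 08:30-13:30, 14:00-16:45 (add 8h to convert from UTC-8).
Uma ∩ Chen: 11:00-12:45, 14:15-15:30.
Uma ∩ Chen ∩ Vanya: 11:00-12:45, 14:15-15:30.
Uma ∩ Chen ∩ Vanya ∩ Bianca: 11:00-12:45, 14:15-14:30.
Uma ∩ Chen ∩ Vanya ∩ Bianca ∩ Hiro: 11:00-12:45, 14:15-14:30.
Uma ∩ Chen ∩ Vanya ∩ Bianca ∩ Hiro ∩ Rosa: 11:00-12:45, 14:15-14:30.
The last common window of at least 60 minutes is 11:00-12:45; a 60-minute meeting can start as late as 11:45 and still end by 12:45.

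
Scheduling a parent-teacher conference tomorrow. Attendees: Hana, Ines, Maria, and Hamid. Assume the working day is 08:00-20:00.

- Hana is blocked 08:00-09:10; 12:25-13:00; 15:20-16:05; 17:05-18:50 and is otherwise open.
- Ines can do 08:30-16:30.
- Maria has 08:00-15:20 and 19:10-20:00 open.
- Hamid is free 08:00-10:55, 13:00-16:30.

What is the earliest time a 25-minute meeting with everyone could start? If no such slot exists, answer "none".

Hana free: 09:10-12:25, 13:00-15:20, 16:05-17:05, 18:50-20:00 (invert busy blocks within the working day).
Ines free: 08:30-16:30.
Maria free: 08:00-15:20, 19:10-20:00.
Hamid free: 08:00-10:55, 13:00-16:30.
Hana ∩ Ines: 09:10-12:25, 13:00-15:20, 16:05-16:30.
Hana ∩ Ines ∩ Maria: 09:10-12:25, 13:00-15:20.
Hana ∩ Ines ∩ Maria ∩ Hamid: 09:10-10:55, 13:00-15:20.
The first common window of at least 25 minutes is 09:10-10:55, so the earliest start is 09:10.

09:10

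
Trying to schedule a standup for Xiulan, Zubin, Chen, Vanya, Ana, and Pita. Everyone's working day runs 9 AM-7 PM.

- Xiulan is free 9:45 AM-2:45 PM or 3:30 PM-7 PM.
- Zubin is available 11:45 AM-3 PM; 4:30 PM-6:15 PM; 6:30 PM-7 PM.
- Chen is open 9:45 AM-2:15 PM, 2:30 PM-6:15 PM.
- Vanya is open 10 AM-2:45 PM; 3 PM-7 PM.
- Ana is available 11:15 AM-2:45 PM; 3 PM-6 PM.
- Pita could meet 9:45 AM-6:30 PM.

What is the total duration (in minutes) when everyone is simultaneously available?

Xiulan ∩ Zubin: 11:45-14:45, 16:30-18:15, 18:30-19:00.
Xiulan ∩ Zubin ∩ Chen: 11:45-14:15, 14:30-14:45, 16:30-18:15.
Xiulan ∩ Zubin ∩ Chen ∩ Vanya: 11:45-14:15, 14:30-14:45, 16:30-18:15.
Xiulan ∩ Zubin ∩ Chen ∩ Vanya ∩ Ana: 11:45-14:15, 14:30-14:45, 16:30-18:00.
Xiulan ∩ Zubin ∩ Chen ∩ Vanya ∩ Ana ∩ Pita: 11:45-14:15, 14:30-14:45, 16:30-18:00.
Summing the common windows: 150 + 15 + 90 = 255 minutes.

255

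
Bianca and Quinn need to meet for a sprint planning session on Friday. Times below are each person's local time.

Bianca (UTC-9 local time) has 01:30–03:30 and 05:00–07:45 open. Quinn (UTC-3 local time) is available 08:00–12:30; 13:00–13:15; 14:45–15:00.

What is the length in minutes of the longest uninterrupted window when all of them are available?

90

Bianca in UTC: 10:30-12:30, 14:00-16:45 (add 9h to convert from UTC-9).
Quinn in UTC: 11:00-15:30, 16:00-16:15, 17:45-18:00 (add 3h to convert from UTC-3).
Bianca ∩ Quinn: 11:00-12:30, 14:00-15:30, 16:00-16:15.
So the common availability across everyone is 11:00-12:30, 14:00-15:30, 16:00-16:15.
The longest is 11:00-12:30 at 90 minutes.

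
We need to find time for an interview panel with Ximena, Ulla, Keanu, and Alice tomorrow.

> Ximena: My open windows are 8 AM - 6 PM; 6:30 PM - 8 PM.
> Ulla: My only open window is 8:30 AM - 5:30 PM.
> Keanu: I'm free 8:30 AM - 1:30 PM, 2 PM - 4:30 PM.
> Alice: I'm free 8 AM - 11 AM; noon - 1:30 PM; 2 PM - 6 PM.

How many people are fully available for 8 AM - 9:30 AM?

Ximena and Alice can make the full 08:00-09:30 slot — that's 2.

2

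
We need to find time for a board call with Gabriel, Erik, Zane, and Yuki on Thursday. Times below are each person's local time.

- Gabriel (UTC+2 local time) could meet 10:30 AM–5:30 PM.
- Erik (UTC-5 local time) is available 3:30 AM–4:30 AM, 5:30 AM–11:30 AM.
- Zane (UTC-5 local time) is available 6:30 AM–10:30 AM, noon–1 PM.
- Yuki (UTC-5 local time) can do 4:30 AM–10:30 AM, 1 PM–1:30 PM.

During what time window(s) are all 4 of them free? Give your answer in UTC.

11:30-15:30

Gabriel in UTC: 08:30-15:30 (subtract 2h to convert from UTC+2).
Erik in UTC: 08:30-09:30, 10:30-16:30 (add 5h to convert from UTC-5).
Zane in UTC: 11:30-15:30, 17:00-18:00 (add 5h to convert from UTC-5).
Yuki in UTC: 09:30-15:30, 18:00-18:30 (add 5h to convert from UTC-5).
Gabriel ∩ Erik: 08:30-09:30, 10:30-15:30.
Gabriel ∩ Erik ∩ Zane: 11:30-15:30.
Gabriel ∩ Erik ∩ Zane ∩ Yuki: 11:30-15:30.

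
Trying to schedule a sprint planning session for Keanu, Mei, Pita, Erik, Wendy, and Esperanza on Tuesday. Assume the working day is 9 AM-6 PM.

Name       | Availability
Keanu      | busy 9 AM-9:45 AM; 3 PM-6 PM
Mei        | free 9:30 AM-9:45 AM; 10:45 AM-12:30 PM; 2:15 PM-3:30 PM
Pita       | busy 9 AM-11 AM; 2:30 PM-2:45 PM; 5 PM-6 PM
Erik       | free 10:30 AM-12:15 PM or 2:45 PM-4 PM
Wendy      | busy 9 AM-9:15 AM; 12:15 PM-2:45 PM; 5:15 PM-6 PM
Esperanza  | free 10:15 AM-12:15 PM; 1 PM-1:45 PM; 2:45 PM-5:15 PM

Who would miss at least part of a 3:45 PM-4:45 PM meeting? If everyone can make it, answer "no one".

Keanu free: 09:45-15:00 (invert busy blocks within the working day).
Mei free: 09:30-09:45, 10:45-12:30, 14:15-15:30.
Pita free: 11:00-14:30, 14:45-17:00 (invert busy blocks within the working day).
Erik free: 10:30-12:15, 14:45-16:00.
Wendy free: 09:15-12:15, 14:45-17:15 (invert busy blocks within the working day).
Esperanza free: 10:15-12:15, 13:00-13:45, 14:45-17:15.
Keanu: not fully free for 15:45-16:45. Mei: not fully free for 15:45-16:45. Pita: free for 15:45-16:45. Erik: not fully free for 15:45-16:45. Wendy: free for 15:45-16:45. Esperanza: free for 15:45-16:45.

Erik, Keanu, Mei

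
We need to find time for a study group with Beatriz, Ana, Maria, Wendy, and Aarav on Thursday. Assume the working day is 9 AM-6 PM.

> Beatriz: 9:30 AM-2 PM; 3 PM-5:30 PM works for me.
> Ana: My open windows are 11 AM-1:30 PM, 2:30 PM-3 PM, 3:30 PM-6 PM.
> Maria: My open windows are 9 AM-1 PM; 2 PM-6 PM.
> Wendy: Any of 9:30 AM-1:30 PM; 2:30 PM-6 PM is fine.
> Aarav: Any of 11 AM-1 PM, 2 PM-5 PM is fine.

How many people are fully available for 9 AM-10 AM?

Maria can make the full 09:00-10:00 slot — that's 1.

1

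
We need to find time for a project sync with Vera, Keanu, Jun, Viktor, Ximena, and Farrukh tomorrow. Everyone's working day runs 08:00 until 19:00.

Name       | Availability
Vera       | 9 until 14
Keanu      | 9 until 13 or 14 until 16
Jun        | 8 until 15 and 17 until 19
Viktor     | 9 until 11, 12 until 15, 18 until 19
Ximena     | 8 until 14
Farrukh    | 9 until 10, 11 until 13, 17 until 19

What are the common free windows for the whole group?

Vera ∩ Keanu: 09:00-13:00.
Vera ∩ Keanu ∩ Jun: 09:00-13:00.
Vera ∩ Keanu ∩ Jun ∩ Viktor: 09:00-11:00, 12:00-13:00.
Vera ∩ Keanu ∩ Jun ∩ Viktor ∩ Ximena: 09:00-11:00, 12:00-13:00.
Vera ∩ Keanu ∩ Jun ∩ Viktor ∩ Ximena ∩ Farrukh: 09:00-10:00, 12:00-13:00.
Those are the intersection windows.

09:00-10:00, 12:00-13:00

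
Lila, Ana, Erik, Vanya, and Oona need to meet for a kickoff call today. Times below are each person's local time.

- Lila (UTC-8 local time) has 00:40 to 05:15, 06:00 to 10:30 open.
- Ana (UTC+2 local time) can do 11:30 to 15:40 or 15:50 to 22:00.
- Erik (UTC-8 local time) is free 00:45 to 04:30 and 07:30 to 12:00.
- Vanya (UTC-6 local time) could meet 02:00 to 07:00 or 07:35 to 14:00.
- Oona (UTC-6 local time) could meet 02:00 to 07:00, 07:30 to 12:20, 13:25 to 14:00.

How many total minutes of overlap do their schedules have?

Lila in UTC: 08:40-13:15, 14:00-18:30 (add 8h to convert from UTC-8).
Ana in UTC: 09:30-13:40, 13:50-20:00 (subtract 2h to convert from UTC+2).
Erik in UTC: 08:45-12:30, 15:30-20:00 (add 8h to convert from UTC-8).
Vanya in UTC: 08:00-13:00, 13:35-20:00 (add 6h to convert from UTC-6).
Oona in UTC: 08:00-13:00, 13:30-18:20, 19:25-20:00 (add 6h to convert from UTC-6).
Lila ∩ Ana: 09:30-13:15, 14:00-18:30.
Lila ∩ Ana ∩ Erik: 09:30-12:30, 15:30-18:30.
Lila ∩ Ana ∩ Erik ∩ Vanya: 09:30-12:30, 15:30-18:30.
Lila ∩ Ana ∩ Erik ∩ Vanya ∩ Oona: 09:30-12:30, 15:30-18:20.
Those are the intersection windows.
Summing the common windows: 180 + 170 = 350 minutes.

350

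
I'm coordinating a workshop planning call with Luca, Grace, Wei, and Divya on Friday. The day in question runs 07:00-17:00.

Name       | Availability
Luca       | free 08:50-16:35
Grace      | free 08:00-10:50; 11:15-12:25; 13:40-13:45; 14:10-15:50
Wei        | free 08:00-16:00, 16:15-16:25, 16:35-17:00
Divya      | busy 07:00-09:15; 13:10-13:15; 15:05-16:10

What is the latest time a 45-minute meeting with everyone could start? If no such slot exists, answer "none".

Luca free: 08:50-16:35.
Grace free: 08:00-10:50, 11:15-12:25, 13:40-13:45, 14:10-15:50.
Wei free: 08:00-16:00, 16:15-16:25, 16:35-17:00.
Divya free: 09:15-13:10, 13:15-15:05, 16:10-17:00 (invert busy blocks within the working day).
Luca ∩ Grace: 08:50-10:50, 11:15-12:25, 13:40-13:45, 14:10-15:50.
Luca ∩ Grace ∩ Wei: 08:50-10:50, 11:15-12:25, 13:40-13:45, 14:10-15:50.
Luca ∩ Grace ∩ Wei ∩ Divya: 09:15-10:50, 11:15-12:25, 13:40-13:45, 14:10-15:05.
The last common window of at least 45 minutes is 14:10-15:05; a 45-minute meeting can start as late as 14:20 and still end by 15:05.

14:20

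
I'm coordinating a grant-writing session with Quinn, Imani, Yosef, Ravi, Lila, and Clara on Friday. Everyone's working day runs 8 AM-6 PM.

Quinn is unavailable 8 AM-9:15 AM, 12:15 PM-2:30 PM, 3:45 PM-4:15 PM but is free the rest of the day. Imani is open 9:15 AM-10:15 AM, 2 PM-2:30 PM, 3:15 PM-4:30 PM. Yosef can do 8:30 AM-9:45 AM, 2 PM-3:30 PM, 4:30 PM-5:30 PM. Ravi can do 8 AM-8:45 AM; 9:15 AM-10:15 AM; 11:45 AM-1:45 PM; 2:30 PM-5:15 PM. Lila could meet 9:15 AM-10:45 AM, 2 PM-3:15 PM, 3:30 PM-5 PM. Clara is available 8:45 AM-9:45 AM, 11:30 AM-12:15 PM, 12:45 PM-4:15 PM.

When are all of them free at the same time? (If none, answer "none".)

09:15-09:45

Quinn free: 09:15-12:15, 14:30-15:45, 16:15-18:00 (invert busy blocks within the working day).
Imani free: 09:15-10:15, 14:00-14:30, 15:15-16:30.
Yosef free: 08:30-09:45, 14:00-15:30, 16:30-17:30.
Ravi free: 08:00-08:45, 09:15-10:15, 11:45-13:45, 14:30-17:15.
Lila free: 09:15-10:45, 14:00-15:15, 15:30-17:00.
Clara free: 08:45-09:45, 11:30-12:15, 12:45-16:15.
Quinn ∩ Imani: 09:15-10:15, 15:15-15:45, 16:15-16:30.
Quinn ∩ Imani ∩ Yosef: 09:15-09:45, 15:15-15:30.
Quinn ∩ Imani ∩ Yosef ∩ Ravi: 09:15-09:45, 15:15-15:30.
Quinn ∩ Imani ∩ Yosef ∩ Ravi ∩ Lila: 09:15-09:45.
Quinn ∩ Imani ∩ Yosef ∩ Ravi ∩ Lila ∩ Clara: 09:15-09:45.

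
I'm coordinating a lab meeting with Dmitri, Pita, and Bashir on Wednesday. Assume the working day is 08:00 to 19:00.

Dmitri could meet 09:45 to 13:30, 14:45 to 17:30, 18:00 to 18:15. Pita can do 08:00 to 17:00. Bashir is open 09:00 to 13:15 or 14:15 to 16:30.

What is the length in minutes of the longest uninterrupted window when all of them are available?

Dmitri ∩ Pita: 09:45-13:30, 14:45-17:00.
Dmitri ∩ Pita ∩ Bashir: 09:45-13:15, 14:45-16:30.
The longest is 09:45-13:15 at 210 minutes.

210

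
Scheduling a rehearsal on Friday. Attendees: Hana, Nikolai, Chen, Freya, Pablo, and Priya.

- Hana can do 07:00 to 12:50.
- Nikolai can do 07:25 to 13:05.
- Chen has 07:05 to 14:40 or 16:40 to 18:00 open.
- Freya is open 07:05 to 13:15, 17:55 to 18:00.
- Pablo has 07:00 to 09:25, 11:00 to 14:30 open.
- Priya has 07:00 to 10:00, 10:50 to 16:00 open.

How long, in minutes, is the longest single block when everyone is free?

Hana ∩ Nikolai: 07:25-12:50.
Hana ∩ Nikolai ∩ Chen: 07:25-12:50.
Hana ∩ Nikolai ∩ Chen ∩ Freya: 07:25-12:50.
Hana ∩ Nikolai ∩ Chen ∩ Freya ∩ Pablo: 07:25-09:25, 11:00-12:50.
Hana ∩ Nikolai ∩ Chen ∩ Freya ∩ Pablo ∩ Priya: 07:25-09:25, 11:00-12:50.
The longest is 07:25-09:25 at 120 minutes.

120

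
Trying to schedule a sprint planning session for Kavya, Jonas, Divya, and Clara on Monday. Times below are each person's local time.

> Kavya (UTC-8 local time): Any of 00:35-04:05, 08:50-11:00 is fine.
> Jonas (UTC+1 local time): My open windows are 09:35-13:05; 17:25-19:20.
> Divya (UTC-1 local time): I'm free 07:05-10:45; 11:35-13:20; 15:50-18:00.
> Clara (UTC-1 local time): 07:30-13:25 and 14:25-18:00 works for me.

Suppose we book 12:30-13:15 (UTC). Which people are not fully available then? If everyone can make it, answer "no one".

Divya, Jonas, Kavya

Kavya in UTC: 08:35-12:05, 16:50-19:00 (add 8h to convert from UTC-8).
Jonas in UTC: 08:35-12:05, 16:25-18:20 (subtract 1h to convert from UTC+1).
Divya in UTC: 08:05-11:45, 12:35-14:20, 16:50-19:00 (add 1h to convert from UTC-1).
Clara in UTC: 08:30-14:25, 15:25-19:00 (add 1h to convert from UTC-1).
Kavya: not fully free for 12:30-13:15. Jonas: not fully free for 12:30-13:15. Divya: not fully free for 12:30-13:15. Clara: free for 12:30-13:15.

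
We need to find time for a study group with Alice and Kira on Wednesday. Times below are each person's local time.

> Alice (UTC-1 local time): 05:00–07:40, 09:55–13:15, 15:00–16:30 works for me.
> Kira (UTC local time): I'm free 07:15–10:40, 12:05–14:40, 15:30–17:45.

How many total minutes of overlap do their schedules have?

305

Alice in UTC: 06:00-08:40, 10:55-14:15, 16:00-17:30 (add 1h to convert from UTC-1).
Kira in UTC: 07:15-10:40, 12:05-14:40, 15:30-17:45.
Alice ∩ Kira: 07:15-08:40, 12:05-14:15, 16:00-17:30.
Summing the common windows: 85 + 130 + 90 = 305 minutes.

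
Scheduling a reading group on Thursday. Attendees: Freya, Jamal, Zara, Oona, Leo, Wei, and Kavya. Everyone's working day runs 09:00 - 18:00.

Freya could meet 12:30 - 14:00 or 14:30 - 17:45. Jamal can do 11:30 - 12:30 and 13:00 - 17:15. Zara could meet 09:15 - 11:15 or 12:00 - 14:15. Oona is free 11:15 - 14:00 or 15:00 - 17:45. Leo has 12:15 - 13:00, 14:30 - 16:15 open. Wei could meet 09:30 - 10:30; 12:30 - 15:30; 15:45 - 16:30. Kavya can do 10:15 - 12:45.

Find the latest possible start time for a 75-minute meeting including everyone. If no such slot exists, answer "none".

none

Freya ∩ Jamal: 13:00-14:00, 14:30-17:15.
Freya ∩ Jamal ∩ Zara: 13:00-14:00.
Freya ∩ Jamal ∩ Zara ∩ Oona: 13:00-14:00.
Freya ∩ Jamal ∩ Zara ∩ Oona ∩ Leo: ∅.
Freya ∩ Jamal ∩ Zara ∩ Oona ∩ Leo ∩ Wei: ∅.
Freya ∩ Jamal ∩ Zara ∩ Oona ∩ Leo ∩ Wei ∩ Kavya: ∅.
There is no time when everyone is free.
No common window is at least 75 minutes long.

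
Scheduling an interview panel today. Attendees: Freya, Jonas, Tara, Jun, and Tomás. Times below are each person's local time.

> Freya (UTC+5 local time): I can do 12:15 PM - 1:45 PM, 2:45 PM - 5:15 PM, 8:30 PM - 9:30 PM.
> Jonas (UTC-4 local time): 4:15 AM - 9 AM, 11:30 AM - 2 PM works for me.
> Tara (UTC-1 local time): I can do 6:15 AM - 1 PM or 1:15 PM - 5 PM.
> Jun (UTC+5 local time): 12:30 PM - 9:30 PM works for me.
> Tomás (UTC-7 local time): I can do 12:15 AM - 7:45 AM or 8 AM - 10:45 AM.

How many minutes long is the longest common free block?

Freya in UTC: 07:15-08:45, 09:45-12:15, 15:30-16:30 (subtract 5h to convert from UTC+5).
Jonas in UTC: 08:15-13:00, 15:30-18:00 (add 4h to convert from UTC-4).
Tara in UTC: 07:15-14:00, 14:15-18:00 (add 1h to convert from UTC-1).
Jun in UTC: 07:30-16:30 (subtract 5h to convert from UTC+5).
Tomás in UTC: 07:15-14:45, 15:00-17:45 (add 7h to convert from UTC-7).
Freya ∩ Jonas: 08:15-08:45, 09:45-12:15, 15:30-16:30.
Freya ∩ Jonas ∩ Tara: 08:15-08:45, 09:45-12:15, 15:30-16:30.
Freya ∩ Jonas ∩ Tara ∩ Jun: 08:15-08:45, 09:45-12:15, 15:30-16:30.
Freya ∩ Jonas ∩ Tara ∩ Jun ∩ Tomás: 08:15-08:45, 09:45-12:15, 15:30-16:30.
The longest is 09:45-12:15 at 150 minutes.

150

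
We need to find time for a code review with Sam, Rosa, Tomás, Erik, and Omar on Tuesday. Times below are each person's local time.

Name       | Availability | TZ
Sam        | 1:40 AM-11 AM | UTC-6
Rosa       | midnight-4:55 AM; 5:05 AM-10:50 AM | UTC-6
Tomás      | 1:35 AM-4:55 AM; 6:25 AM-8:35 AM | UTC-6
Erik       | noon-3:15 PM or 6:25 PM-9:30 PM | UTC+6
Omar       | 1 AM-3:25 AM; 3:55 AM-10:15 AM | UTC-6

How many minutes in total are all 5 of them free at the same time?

Sam in UTC: 07:40-17:00 (add 6h to convert from UTC-6).
Rosa in UTC: 06:00-10:55, 11:05-16:50 (add 6h to convert from UTC-6).
Tomás in UTC: 07:35-10:55, 12:25-14:35 (add 6h to convert from UTC-6).
Erik in UTC: 06:00-09:15, 12:25-15:30 (subtract 6h to convert from UTC+6).
Omar in UTC: 07:00-09:25, 09:55-16:15 (add 6h to convert from UTC-6).
Sam ∩ Rosa: 07:40-10:55, 11:05-16:50.
Sam ∩ Rosa ∩ Tomás: 07:40-10:55, 12:25-14:35.
Sam ∩ Rosa ∩ Tomás ∩ Erik: 07:40-09:15, 12:25-14:35.
Sam ∩ Rosa ∩ Tomás ∩ Erik ∩ Omar: 07:40-09:15, 12:25-14:35.
So the common availability across everyone is 07:40-09:15, 12:25-14:35.
Summing the common windows: 95 + 130 = 225 minutes.

225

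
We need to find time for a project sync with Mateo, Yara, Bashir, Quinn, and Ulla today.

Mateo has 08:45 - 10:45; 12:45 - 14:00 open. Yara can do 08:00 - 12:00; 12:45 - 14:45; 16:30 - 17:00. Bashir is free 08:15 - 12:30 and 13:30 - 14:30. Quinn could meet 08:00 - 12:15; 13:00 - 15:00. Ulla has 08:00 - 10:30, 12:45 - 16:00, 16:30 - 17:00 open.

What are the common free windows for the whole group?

Mateo ∩ Yara: 08:45-10:45, 12:45-14:00.
Mateo ∩ Yara ∩ Bashir: 08:45-10:45, 13:30-14:00.
Mateo ∩ Yara ∩ Bashir ∩ Quinn: 08:45-10:45, 13:30-14:00.
Mateo ∩ Yara ∩ Bashir ∩ Quinn ∩ Ulla: 08:45-10:30, 13:30-14:00.

08:45-10:30, 13:30-14:00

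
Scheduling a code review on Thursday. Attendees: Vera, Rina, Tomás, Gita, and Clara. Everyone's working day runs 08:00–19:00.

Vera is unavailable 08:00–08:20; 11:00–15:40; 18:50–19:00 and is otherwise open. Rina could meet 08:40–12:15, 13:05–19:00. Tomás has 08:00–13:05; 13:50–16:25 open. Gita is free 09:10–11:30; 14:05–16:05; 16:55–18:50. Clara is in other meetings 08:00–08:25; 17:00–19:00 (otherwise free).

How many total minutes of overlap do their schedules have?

135

Vera free: 08:20-11:00, 15:40-18:50 (invert busy blocks within the working day).
Rina free: 08:40-12:15, 13:05-19:00.
Tomás free: 08:00-13:05, 13:50-16:25.
Gita free: 09:10-11:30, 14:05-16:05, 16:55-18:50.
Clara free: 08:25-17:00 (invert busy blocks within the working day).
Vera ∩ Rina: 08:40-11:00, 15:40-18:50.
Vera ∩ Rina ∩ Tomás: 08:40-11:00, 15:40-16:25.
Vera ∩ Rina ∩ Tomás ∩ Gita: 09:10-11:00, 15:40-16:05.
Vera ∩ Rina ∩ Tomás ∩ Gita ∩ Clara: 09:10-11:00, 15:40-16:05.
Those are the intersection windows.
Summing the common windows: 110 + 25 = 135 minutes.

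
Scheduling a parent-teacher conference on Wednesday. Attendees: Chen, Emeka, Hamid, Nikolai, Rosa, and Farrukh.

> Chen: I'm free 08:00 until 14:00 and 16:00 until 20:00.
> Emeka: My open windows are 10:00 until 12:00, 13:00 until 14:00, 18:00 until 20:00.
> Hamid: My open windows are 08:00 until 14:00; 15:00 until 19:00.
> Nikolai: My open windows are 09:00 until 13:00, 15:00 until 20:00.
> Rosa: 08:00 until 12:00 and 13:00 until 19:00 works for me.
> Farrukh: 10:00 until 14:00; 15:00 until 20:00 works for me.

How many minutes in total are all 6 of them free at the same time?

Chen ∩ Emeka: 10:00-12:00, 13:00-14:00, 18:00-20:00.
Chen ∩ Emeka ∩ Hamid: 10:00-12:00, 13:00-14:00, 18:00-19:00.
Chen ∩ Emeka ∩ Hamid ∩ Nikolai: 10:00-12:00, 18:00-19:00.
Chen ∩ Emeka ∩ Hamid ∩ Nikolai ∩ Rosa: 10:00-12:00, 18:00-19:00.
Chen ∩ Emeka ∩ Hamid ∩ Nikolai ∩ Rosa ∩ Farrukh: 10:00-12:00, 18:00-19:00.
Summing the common windows: 120 + 60 = 180 minutes.

180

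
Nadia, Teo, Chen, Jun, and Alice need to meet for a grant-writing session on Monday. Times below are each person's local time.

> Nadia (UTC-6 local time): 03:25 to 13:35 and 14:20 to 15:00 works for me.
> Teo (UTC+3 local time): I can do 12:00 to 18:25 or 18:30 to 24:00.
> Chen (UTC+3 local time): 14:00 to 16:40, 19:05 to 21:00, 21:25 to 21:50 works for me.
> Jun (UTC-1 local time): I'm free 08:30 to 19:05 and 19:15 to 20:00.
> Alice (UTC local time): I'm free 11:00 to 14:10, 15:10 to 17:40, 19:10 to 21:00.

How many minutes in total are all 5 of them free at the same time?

Nadia in UTC: 09:25-19:35, 20:20-21:00 (add 6h to convert from UTC-6).
Teo in UTC: 09:00-15:25, 15:30-21:00 (subtract 3h to convert from UTC+3).
Chen in UTC: 11:00-13:40, 16:05-18:00, 18:25-18:50 (subtract 3h to convert from UTC+3).
Jun in UTC: 09:30-20:05, 20:15-21:00 (add 1h to convert from UTC-1).
Alice in UTC: 11:00-14:10, 15:10-17:40, 19:10-21:00.
Nadia ∩ Teo: 09:25-15:25, 15:30-19:35, 20:20-21:00.
Nadia ∩ Teo ∩ Chen: 11:00-13:40, 16:05-18:00, 18:25-18:50.
Nadia ∩ Teo ∩ Chen ∩ Jun: 11:00-13:40, 16:05-18:00, 18:25-18:50.
Nadia ∩ Teo ∩ Chen ∩ Jun ∩ Alice: 11:00-13:40, 16:05-17:40.
Summing the common windows: 160 + 95 = 255 minutes.

255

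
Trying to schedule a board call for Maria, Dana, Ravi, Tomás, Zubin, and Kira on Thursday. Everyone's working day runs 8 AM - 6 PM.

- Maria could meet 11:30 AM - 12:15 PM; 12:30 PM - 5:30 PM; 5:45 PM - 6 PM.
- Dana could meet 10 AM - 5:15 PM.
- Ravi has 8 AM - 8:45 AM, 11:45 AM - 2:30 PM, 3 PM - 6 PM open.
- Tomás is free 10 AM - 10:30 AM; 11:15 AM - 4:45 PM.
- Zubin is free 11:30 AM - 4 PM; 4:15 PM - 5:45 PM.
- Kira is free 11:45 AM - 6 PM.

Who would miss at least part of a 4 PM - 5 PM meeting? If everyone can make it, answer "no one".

Maria: free for 16:00-17:00. Dana: free for 16:00-17:00. Ravi: free for 16:00-17:00. Tomás: not fully free for 16:00-17:00. Zubin: not fully free for 16:00-17:00. Kira: free for 16:00-17:00.

Tomás, Zubin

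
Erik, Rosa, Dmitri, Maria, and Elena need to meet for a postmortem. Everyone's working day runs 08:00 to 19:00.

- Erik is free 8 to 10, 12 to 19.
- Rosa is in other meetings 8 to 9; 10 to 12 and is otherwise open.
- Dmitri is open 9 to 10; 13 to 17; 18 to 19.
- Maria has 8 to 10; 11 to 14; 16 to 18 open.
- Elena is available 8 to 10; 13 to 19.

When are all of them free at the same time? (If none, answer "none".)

09:00-10:00, 13:00-14:00, 16:00-17:00

Erik free: 08:00-10:00, 12:00-19:00.
Rosa free: 09:00-10:00, 12:00-19:00 (invert busy blocks within the working day).
Dmitri free: 09:00-10:00, 13:00-17:00, 18:00-19:00.
Maria free: 08:00-10:00, 11:00-14:00, 16:00-18:00.
Elena free: 08:00-10:00, 13:00-19:00.
Erik ∩ Rosa: 09:00-10:00, 12:00-19:00.
Erik ∩ Rosa ∩ Dmitri: 09:00-10:00, 13:00-17:00, 18:00-19:00.
Erik ∩ Rosa ∩ Dmitri ∩ Maria: 09:00-10:00, 13:00-14:00, 16:00-17:00.
Erik ∩ Rosa ∩ Dmitri ∩ Maria ∩ Elena: 09:00-10:00, 13:00-14:00, 16:00-17:00.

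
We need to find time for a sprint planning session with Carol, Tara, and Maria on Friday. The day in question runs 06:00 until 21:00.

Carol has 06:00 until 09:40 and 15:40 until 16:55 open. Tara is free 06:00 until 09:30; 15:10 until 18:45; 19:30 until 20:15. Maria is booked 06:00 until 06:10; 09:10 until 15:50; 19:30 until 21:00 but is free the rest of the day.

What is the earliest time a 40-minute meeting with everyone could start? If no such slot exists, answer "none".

06:10

Carol free: 06:00-09:40, 15:40-16:55.
Tara free: 06:00-09:30, 15:10-18:45, 19:30-20:15.
Maria free: 06:10-09:10, 15:50-19:30 (invert busy blocks within the working day).
Carol ∩ Tara: 06:00-09:30, 15:40-16:55.
Carol ∩ Tara ∩ Maria: 06:10-09:10, 15:50-16:55.
The first common window of at least 40 minutes is 06:10-09:10, so the earliest start is 06:10.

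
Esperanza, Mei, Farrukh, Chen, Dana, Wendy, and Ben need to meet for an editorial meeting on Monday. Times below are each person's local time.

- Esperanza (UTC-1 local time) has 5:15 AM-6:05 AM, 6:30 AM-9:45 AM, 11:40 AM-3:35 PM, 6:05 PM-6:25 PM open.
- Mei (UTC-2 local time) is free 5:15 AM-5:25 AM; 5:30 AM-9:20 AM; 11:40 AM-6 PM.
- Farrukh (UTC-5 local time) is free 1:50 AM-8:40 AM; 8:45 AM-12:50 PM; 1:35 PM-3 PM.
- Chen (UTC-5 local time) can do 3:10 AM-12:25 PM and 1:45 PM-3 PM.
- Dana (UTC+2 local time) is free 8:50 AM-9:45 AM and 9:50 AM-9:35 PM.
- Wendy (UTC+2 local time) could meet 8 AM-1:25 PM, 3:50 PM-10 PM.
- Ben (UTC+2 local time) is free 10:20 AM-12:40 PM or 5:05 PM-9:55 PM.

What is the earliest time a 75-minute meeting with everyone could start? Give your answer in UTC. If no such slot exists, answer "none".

08:20

Esperanza in UTC: 06:15-07:05, 07:30-10:45, 12:40-16:35, 19:05-19:25 (add 1h to convert from UTC-1).
Mei in UTC: 07:15-07:25, 07:30-11:20, 13:40-20:00 (add 2h to convert from UTC-2).
Farrukh in UTC: 06:50-13:40, 13:45-17:50, 18:35-20:00 (add 5h to convert from UTC-5).
Chen in UTC: 08:10-17:25, 18:45-20:00 (add 5h to convert from UTC-5).
Dana in UTC: 06:50-07:45, 07:50-19:35 (subtract 2h to convert from UTC+2).
Wendy in UTC: 06:00-11:25, 13:50-20:00 (subtract 2h to convert from UTC+2).
Ben in UTC: 08:20-10:40, 15:05-19:55 (subtract 2h to convert from UTC+2).
Esperanza ∩ Mei: 07:30-10:45, 13:40-16:35, 19:05-19:25.
Esperanza ∩ Mei ∩ Farrukh: 07:30-10:45, 13:45-16:35, 19:05-19:25.
Esperanza ∩ Mei ∩ Farrukh ∩ Chen: 08:10-10:45, 13:45-16:35, 19:05-19:25.
Esperanza ∩ Mei ∩ Farrukh ∩ Chen ∩ Dana: 08:10-10:45, 13:45-16:35, 19:05-19:25.
Esperanza ∩ Mei ∩ Farrukh ∩ Chen ∩ Dana ∩ Wendy: 08:10-10:45, 13:50-16:35, 19:05-19:25.
Esperanza ∩ Mei ∩ Farrukh ∩ Chen ∩ Dana ∩ Wendy ∩ Ben: 08:20-10:40, 15:05-16:35, 19:05-19:25.
The first common window of at least 75 minutes is 08:20-10:40, so the earliest start is 08:20.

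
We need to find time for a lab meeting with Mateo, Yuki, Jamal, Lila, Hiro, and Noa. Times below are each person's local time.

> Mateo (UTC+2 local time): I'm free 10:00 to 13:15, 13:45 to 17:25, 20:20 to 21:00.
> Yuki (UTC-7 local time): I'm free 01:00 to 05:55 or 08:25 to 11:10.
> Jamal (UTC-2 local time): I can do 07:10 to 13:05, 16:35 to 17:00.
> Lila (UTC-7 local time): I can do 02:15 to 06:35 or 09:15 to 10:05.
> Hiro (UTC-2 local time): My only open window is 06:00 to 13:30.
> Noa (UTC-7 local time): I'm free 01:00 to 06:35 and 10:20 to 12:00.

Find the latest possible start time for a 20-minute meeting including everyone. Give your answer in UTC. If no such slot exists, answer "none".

12:35

Mateo in UTC: 08:00-11:15, 11:45-15:25, 18:20-19:00 (subtract 2h to convert from UTC+2).
Yuki in UTC: 08:00-12:55, 15:25-18:10 (add 7h to convert from UTC-7).
Jamal in UTC: 09:10-15:05, 18:35-19:00 (add 2h to convert from UTC-2).
Lila in UTC: 09:15-13:35, 16:15-17:05 (add 7h to convert from UTC-7).
Hiro in UTC: 08:00-15:30 (add 2h to convert from UTC-2).
Noa in UTC: 08:00-13:35, 17:20-19:00 (add 7h to convert from UTC-7).
Mateo ∩ Yuki: 08:00-11:15, 11:45-12:55.
Mateo ∩ Yuki ∩ Jamal: 09:10-11:15, 11:45-12:55.
Mateo ∩ Yuki ∩ Jamal ∩ Lila: 09:15-11:15, 11:45-12:55.
Mateo ∩ Yuki ∩ Jamal ∩ Lila ∩ Hiro: 09:15-11:15, 11:45-12:55.
Mateo ∩ Yuki ∩ Jamal ∩ Lila ∩ Hiro ∩ Noa: 09:15-11:15, 11:45-12:55.
Those are the intersection windows.
The last common window of at least 20 minutes is 11:45-12:55; a 20-minute meeting can start as late as 12:35 and still end by 12:55.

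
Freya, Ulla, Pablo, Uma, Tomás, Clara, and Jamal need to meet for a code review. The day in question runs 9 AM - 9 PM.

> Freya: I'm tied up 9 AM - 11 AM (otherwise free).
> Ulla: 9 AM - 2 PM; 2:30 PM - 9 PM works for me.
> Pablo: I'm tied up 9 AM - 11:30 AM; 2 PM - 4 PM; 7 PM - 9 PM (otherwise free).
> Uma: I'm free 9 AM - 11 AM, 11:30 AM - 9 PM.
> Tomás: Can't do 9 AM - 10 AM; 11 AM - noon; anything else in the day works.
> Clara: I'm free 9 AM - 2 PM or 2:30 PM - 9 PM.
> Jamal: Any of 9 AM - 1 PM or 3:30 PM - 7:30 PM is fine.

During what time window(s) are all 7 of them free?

Freya free: 11:00-21:00 (invert busy blocks within the working day).
Ulla free: 09:00-14:00, 14:30-21:00.
Pablo free: 11:30-14:00, 16:00-19:00 (invert busy blocks within the working day).
Uma free: 09:00-11:00, 11:30-21:00.
Tomás free: 10:00-11:00, 12:00-21:00 (invert busy blocks within the working day).
Clara free: 09:00-14:00, 14:30-21:00.
Jamal free: 09:00-13:00, 15:30-19:30.
Freya ∩ Ulla: 11:00-14:00, 14:30-21:00.
Freya ∩ Ulla ∩ Pablo: 11:30-14:00, 16:00-19:00.
Freya ∩ Ulla ∩ Pablo ∩ Uma: 11:30-14:00, 16:00-19:00.
Freya ∩ Ulla ∩ Pablo ∩ Uma ∩ Tomás: 12:00-14:00, 16:00-19:00.
Freya ∩ Ulla ∩ Pablo ∩ Uma ∩ Tomás ∩ Clara: 12:00-14:00, 16:00-19:00.
Freya ∩ Ulla ∩ Pablo ∩ Uma ∩ Tomás ∩ Clara ∩ Jamal: 12:00-13:00, 16:00-19:00.

12:00-13:00, 16:00-19:00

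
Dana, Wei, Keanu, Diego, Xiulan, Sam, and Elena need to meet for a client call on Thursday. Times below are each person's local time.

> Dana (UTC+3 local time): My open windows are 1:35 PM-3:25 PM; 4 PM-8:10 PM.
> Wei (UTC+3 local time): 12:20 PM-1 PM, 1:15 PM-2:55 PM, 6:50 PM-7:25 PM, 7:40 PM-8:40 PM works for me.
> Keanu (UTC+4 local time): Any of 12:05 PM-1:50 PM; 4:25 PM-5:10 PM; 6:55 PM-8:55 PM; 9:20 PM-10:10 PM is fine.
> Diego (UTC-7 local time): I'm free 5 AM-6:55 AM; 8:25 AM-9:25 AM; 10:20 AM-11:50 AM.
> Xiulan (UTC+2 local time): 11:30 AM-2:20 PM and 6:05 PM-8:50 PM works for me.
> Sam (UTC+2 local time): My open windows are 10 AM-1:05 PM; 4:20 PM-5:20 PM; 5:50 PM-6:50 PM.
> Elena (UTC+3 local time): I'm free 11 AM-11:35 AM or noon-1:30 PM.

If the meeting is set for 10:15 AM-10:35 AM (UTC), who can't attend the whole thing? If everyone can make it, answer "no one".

Dana, Diego, Elena, Keanu

Dana in UTC: 10:35-12:25, 13:00-17:10 (subtract 3h to convert from UTC+3).
Wei in UTC: 09:20-10:00, 10:15-11:55, 15:50-16:25, 16:40-17:40 (subtract 3h to convert from UTC+3).
Keanu in UTC: 08:05-09:50, 12:25-13:10, 14:55-16:55, 17:20-18:10 (subtract 4h to convert from UTC+4).
Diego in UTC: 12:00-13:55, 15:25-16:25, 17:20-18:50 (add 7h to convert from UTC-7).
Xiulan in UTC: 09:30-12:20, 16:05-18:50 (subtract 2h to convert from UTC+2).
Sam in UTC: 08:00-11:05, 14:20-15:20, 15:50-16:50 (subtract 2h to convert from UTC+2).
Elena in UTC: 08:00-08:35, 09:00-10:30 (subtract 3h to convert from UTC+3).
Dana: not fully free for 10:15-10:35. Wei: free for 10:15-10:35. Keanu: not fully free for 10:15-10:35. Diego: not fully free for 10:15-10:35. Xiulan: free for 10:15-10:35. Sam: free for 10:15-10:35. Elena: not fully free for 10:15-10:35.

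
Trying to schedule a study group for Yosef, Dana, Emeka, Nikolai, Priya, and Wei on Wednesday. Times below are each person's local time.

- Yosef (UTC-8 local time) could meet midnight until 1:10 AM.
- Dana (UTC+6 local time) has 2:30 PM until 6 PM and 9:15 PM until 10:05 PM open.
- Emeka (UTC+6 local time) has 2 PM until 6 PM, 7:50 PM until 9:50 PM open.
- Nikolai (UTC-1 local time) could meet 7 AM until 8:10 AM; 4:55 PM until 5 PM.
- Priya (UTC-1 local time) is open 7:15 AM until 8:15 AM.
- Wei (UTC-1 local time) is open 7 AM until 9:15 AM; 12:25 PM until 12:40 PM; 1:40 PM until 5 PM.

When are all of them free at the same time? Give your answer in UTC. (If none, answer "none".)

08:30-09:10

Yosef in UTC: 08:00-09:10 (add 8h to convert from UTC-8).
Dana in UTC: 08:30-12:00, 15:15-16:05 (subtract 6h to convert from UTC+6).
Emeka in UTC: 08:00-12:00, 13:50-15:50 (subtract 6h to convert from UTC+6).
Nikolai in UTC: 08:00-09:10, 17:55-18:00 (add 1h to convert from UTC-1).
Priya in UTC: 08:15-09:15 (add 1h to convert from UTC-1).
Wei in UTC: 08:00-10:15, 13:25-13:40, 14:40-18:00 (add 1h to convert from UTC-1).
Yosef ∩ Dana: 08:30-09:10.
Yosef ∩ Dana ∩ Emeka: 08:30-09:10.
Yosef ∩ Dana ∩ Emeka ∩ Nikolai: 08:30-09:10.
Yosef ∩ Dana ∩ Emeka ∩ Nikolai ∩ Priya: 08:30-09:10.
Yosef ∩ Dana ∩ Emeka ∩ Nikolai ∩ Priya ∩ Wei: 08:30-09:10.
So the common availability across everyone is 08:30-09:10.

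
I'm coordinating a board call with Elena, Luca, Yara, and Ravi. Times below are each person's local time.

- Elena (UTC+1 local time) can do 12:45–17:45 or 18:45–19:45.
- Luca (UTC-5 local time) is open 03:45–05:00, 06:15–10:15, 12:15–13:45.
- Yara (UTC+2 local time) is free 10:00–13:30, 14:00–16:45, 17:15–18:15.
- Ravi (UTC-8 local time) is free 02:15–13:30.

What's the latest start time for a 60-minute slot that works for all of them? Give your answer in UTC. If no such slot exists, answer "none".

13:45

Elena in UTC: 11:45-16:45, 17:45-18:45 (subtract 1h to convert from UTC+1).
Luca in UTC: 08:45-10:00, 11:15-15:15, 17:15-18:45 (add 5h to convert from UTC-5).
Yara in UTC: 08:00-11:30, 12:00-14:45, 15:15-16:15 (subtract 2h to convert from UTC+2).
Ravi in UTC: 10:15-21:30 (add 8h to convert from UTC-8).
Elena ∩ Luca: 11:45-15:15, 17:45-18:45.
Elena ∩ Luca ∩ Yara: 12:00-14:45.
Elena ∩ Luca ∩ Yara ∩ Ravi: 12:00-14:45.
So the common availability across everyone is 12:00-14:45.
The last common window of at least 60 minutes is 12:00-14:45; a 60-minute meeting can start as late as 13:45 and still end by 14:45.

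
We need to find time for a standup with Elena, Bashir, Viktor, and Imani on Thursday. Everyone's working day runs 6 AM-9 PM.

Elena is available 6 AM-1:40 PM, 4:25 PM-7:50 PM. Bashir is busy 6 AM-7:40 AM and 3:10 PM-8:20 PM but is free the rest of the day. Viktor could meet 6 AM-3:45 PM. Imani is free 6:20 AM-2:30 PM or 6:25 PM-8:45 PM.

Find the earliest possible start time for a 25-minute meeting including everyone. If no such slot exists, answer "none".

Elena free: 06:00-13:40, 16:25-19:50.
Bashir free: 07:40-15:10, 20:20-21:00 (invert busy blocks within the working day).
Viktor free: 06:00-15:45.
Imani free: 06:20-14:30, 18:25-20:45.
Elena ∩ Bashir: 07:40-13:40.
Elena ∩ Bashir ∩ Viktor: 07:40-13:40.
Elena ∩ Bashir ∩ Viktor ∩ Imani: 07:40-13:40.
The first common window of at least 25 minutes is 07:40-13:40, so the earliest start is 07:40.

07:40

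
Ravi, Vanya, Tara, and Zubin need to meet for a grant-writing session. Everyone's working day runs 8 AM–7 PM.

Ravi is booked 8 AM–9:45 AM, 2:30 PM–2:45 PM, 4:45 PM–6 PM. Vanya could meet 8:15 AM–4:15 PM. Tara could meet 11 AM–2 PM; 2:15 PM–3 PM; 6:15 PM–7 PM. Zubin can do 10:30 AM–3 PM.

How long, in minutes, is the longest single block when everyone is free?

180

Ravi free: 09:45-14:30, 14:45-16:45, 18:00-19:00 (invert busy blocks within the working day).
Vanya free: 08:15-16:15.
Tara free: 11:00-14:00, 14:15-15:00, 18:15-19:00.
Zubin free: 10:30-15:00.
Ravi ∩ Vanya: 09:45-14:30, 14:45-16:15.
Ravi ∩ Vanya ∩ Tara: 11:00-14:00, 14:15-14:30, 14:45-15:00.
Ravi ∩ Vanya ∩ Tara ∩ Zubin: 11:00-14:00, 14:15-14:30, 14:45-15:00.
So the common availability across everyone is 11:00-14:00, 14:15-14:30, 14:45-15:00.
The longest is 11:00-14:00 at 180 minutes.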